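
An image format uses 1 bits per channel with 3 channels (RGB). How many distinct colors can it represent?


Total bits = 1 bits/channel × 3 channels = 3 bits
Distinct colors = 2^3
= 8 colors


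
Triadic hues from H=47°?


Triadic: equally spaced at 120° intervals
H1 = 47°
H2 = (47 + 120) mod 360 = 167°
H3 = (47 + 240) mod 360 = 287°
Triadic = 47°, 167°, 287°


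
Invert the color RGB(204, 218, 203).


Invert: (255-R, 255-G, 255-B)
R: 255-204 = 51
G: 255-218 = 37
B: 255-203 = 52
= RGB(51, 37, 52)


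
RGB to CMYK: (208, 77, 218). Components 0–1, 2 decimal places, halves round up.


R'=208/255≈0.8157, G'=77/255≈0.3020, B'=218/255≈0.8549
K = 1 - max(R',G',B') = 1 - 218/255 = 37/255 = 0.14509… → 0.15
(1-R'-K)/(1-K) simplifies to (max-R)/max with max = 218:
C = (218-208)/218 = 10/218 = 0.04587… → 0.05
M = (218-77)/218 = 141/218 = 0.64678… → 0.65
Y = (218-218)/218 = 0/218 = 0 → 0.00
= CMYK(0.05, 0.65, 0.00, 0.15)


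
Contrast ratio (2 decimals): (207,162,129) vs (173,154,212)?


Linearize each sRGB channel c=v/255: c/12.92 if c ≤ 0.04045 else ((c+0.055)/1.055)^2.4
L = 0.2126×R_lin + 0.7152×G_lin + 0.0722×B_lin
Color 1 (207,162,129):
  R=207: 207/255≈0.8118 > 0.04045 → ((0.8118+0.055)/1.055)^2.4 ≈ 0.62396
  G=162: 162/255≈0.6353 > 0.04045 → ((0.6353+0.055)/1.055)^2.4 ≈ 0.36131
  B=129: 129/255≈0.5059 > 0.04045 → ((0.5059+0.055)/1.055)^2.4 ≈ 0.21953
  L1 = 0.2126×0.62396 + 0.7152×0.36131 + 0.0722×0.21953 ≈ 0.40691
Color 2 (173,154,212):
  R=173: 173/255≈0.6784 > 0.04045 → ((0.6784+0.055)/1.055)^2.4 ≈ 0.41789
  G=154: 154/255≈0.6039 > 0.04045 → ((0.6039+0.055)/1.055)^2.4 ≈ 0.32314
  B=212: 212/255≈0.8314 > 0.04045 → ((0.8314+0.055)/1.055)^2.4 ≈ 0.65837
  L2 = 0.2126×0.41789 + 0.7152×0.32314 + 0.0722×0.65837 ≈ 0.36749
Lighter = 0.40691, Darker = 0.36749
Ratio = (L_lighter + 0.05) / (L_darker + 0.05)
Ratio = (0.40691 + 0.05) / (0.36749 + 0.05) = 0.45691 / 0.41749 ≈ 1.0944
Ratio ≈ 1.09:1


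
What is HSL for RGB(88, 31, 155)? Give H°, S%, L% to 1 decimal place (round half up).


Normalize: R'=88/255≈0.3451, G'=31/255≈0.1216, B'=155/255≈0.6078
Max=155/255, Min=31/255, Δ=Max-Min=124/255
L = (Max+Min)/2 = (155+31)/510 = 186/510 = 0.36470… → L = 36.5%
L ≤ 0.5 → S = Δ/(Max+Min) = 124/(155+31) = 124/186 = 0.66666… → S = 66.7%
(the 1/255 factors cancel in S and H, so raw channel differences can be used)
Max is B' → H = 60 × ((R-G)/Δ + 4) = 60 × ((88-31)/124 + 4)
  57/124 + 4 = 0.4596… + 4 = 4.4596…
  H = 60 × 4.4596… = 267.580…° → H = 267.6°
= HSL(267.6°, 66.7%, 36.5%)


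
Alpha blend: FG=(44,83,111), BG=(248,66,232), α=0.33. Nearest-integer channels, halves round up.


C = α×F + (1-α)×B, with 1-α = 0.67
R: 0.33×44 + 0.67×248 = 14.52 + 166.16 = 180.68 → 181
G: 0.33×83 + 0.67×66 = 27.39 + 44.22 = 71.61 → 72
B: 0.33×111 + 0.67×232 = 36.63 + 155.44 = 192.07 → 192
= RGB(181, 72, 192)


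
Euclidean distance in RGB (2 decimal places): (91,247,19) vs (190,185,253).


d = √[(R₁-R₂)² + (G₁-G₂)² + (B₁-B₂)²]
d = √[(91-190)² + (247-185)² + (19-253)²]
d = √[9801 + 3844 + 54756]
d = √68401
d ≈ 261.54


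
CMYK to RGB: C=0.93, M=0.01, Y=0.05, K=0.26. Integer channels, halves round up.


R = 255 × (1-C) × (1-K) = 255 × 0.07 × 0.74 = 13.209 → 13
G = 255 × (1-M) × (1-K) = 255 × 0.99 × 0.74 = 186.813 → 187
B = 255 × (1-Y) × (1-K) = 255 × 0.95 × 0.74 = 179.265 → 179
= RGB(13, 187, 179)


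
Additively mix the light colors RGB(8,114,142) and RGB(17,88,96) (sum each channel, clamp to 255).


Additive: each channel = min(255, C₁+C₂)
R: 8+17 = 25 → 25
G: 114+88 = 202 → 202
B: 142+96 = 238 → 238
= RGB(25, 202, 238)


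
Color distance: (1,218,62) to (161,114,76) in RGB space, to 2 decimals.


d = √[(R₁-R₂)² + (G₁-G₂)² + (B₁-B₂)²]
d = √[(1-161)² + (218-114)² + (62-76)²]
d = √[25600 + 10816 + 196]
d = √36612
d ≈ 191.34


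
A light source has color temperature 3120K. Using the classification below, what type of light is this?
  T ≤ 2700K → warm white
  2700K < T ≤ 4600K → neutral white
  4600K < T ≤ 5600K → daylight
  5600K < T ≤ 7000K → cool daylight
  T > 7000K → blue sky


Temperature: 3120K
2700K < 3120K ≤ 4600K → neutral white
Classification: neutral white


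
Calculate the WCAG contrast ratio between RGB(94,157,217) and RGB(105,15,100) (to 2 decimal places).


Linearize each sRGB channel c=v/255: c/12.92 if c ≤ 0.04045 else ((c+0.055)/1.055)^2.4
L = 0.2126×R_lin + 0.7152×G_lin + 0.0722×B_lin
Color 1 (94,157,217):
  R=94: 94/255≈0.3686 > 0.04045 → ((0.3686+0.055)/1.055)^2.4 ≈ 0.11193
  G=157: 157/255≈0.6157 > 0.04045 → ((0.6157+0.055)/1.055)^2.4 ≈ 0.33716
  B=217: 217/255≈0.8510 > 0.04045 → ((0.8510+0.055)/1.055)^2.4 ≈ 0.69387
  L1 = 0.2126×0.11193 + 0.7152×0.33716 + 0.0722×0.69387 ≈ 0.31503
Color 2 (105,15,100):
  R=105: 105/255≈0.4118 > 0.04045 → ((0.4118+0.055)/1.055)^2.4 ≈ 0.14126
  G=15: 15/255≈0.0588 > 0.04045 → ((0.0588+0.055)/1.055)^2.4 ≈ 0.00478
  B=100: 100/255≈0.3922 > 0.04045 → ((0.3922+0.055)/1.055)^2.4 ≈ 0.12744
  L2 = 0.2126×0.14126 + 0.7152×0.00478 + 0.0722×0.12744 ≈ 0.04265
Lighter = 0.31503, Darker = 0.04265
Ratio = (L_lighter + 0.05) / (L_darker + 0.05)
Ratio = (0.31503 + 0.05) / (0.04265 + 0.05) = 0.36503 / 0.09265 ≈ 3.9399
Ratio ≈ 3.94:1


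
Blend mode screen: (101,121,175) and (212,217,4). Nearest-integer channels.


Screen: C = 255 - (255-A)×(255-B)/255, rounded to nearest integer
R: 255 - (255-101)×(255-212)/255 = 255 - 6622/255 ≈ 255 - 25.969 = 229.031 → 229
G: 255 - (255-121)×(255-217)/255 = 255 - 5092/255 ≈ 255 - 19.969 = 235.031 → 235
B: 255 - (255-175)×(255-4)/255 = 255 - 20080/255 ≈ 255 - 78.745 = 176.255 → 176
= RGB(229, 235, 176)


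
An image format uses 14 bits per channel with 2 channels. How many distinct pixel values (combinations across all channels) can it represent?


Total bits = 14 bits/channel × 2 channels = 28 bits
Distinct pixel values = 2^28
= 268,435,456 pixel values


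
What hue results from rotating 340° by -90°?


New hue = (H + rotation) mod 360
New hue = (340 -90) mod 360
= 250 mod 360
= 250°


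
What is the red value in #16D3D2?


Color: #16D3D2
R = 16 = 22
G = D3 = 211
B = D2 = 210
Red = 22


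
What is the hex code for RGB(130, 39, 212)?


R = 130 → 82 (hex)
G = 39 → 27 (hex)
B = 212 → D4 (hex)
Hex = #8227D4


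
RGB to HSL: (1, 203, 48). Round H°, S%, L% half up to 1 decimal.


Normalize: R'=1/255≈0.0039, G'=203/255≈0.7961, B'=48/255≈0.1882
Max=203/255, Min=1/255, Δ=Max-Min=202/255
L = (Max+Min)/2 = (203+1)/510 = 204/510 = 0.4 → L = 40.0%
L ≤ 0.5 → S = Δ/(Max+Min) = 202/(203+1) = 202/204 = 0.99019… → S = 99.0%
(the 1/255 factors cancel in S and H, so raw channel differences can be used)
Max is G' → H = 60 × ((B-R)/Δ + 2) = 60 × ((48-1)/202 + 2)
  47/202 + 2 = 0.2326… + 2 = 2.2326…
  H = 60 × 2.2326… = 133.960…° → H = 134.0°
= HSL(134.0°, 99.0%, 40.0%)


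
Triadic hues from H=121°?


Triadic: equally spaced at 120° intervals
H1 = 121°
H2 = (121 + 120) mod 360 = 241°
H3 = (121 + 240) mod 360 = 1°
Triadic = 121°, 241°, 1°


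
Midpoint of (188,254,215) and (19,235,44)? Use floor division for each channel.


Midpoint: each channel = ⌊(C₁+C₂)/2⌋
R: ⌊(188+19)/2⌋ = 103
G: ⌊(254+235)/2⌋ = 244
B: ⌊(215+44)/2⌋ = 129
= RGB(103, 244, 129)


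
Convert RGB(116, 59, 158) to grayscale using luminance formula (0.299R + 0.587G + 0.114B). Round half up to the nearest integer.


Gray = 0.299×R + 0.587×G + 0.114×B
Gray = 0.299×116 + 0.587×59 + 0.114×158
Gray = 34.684 + 34.633 + 18.012
Gray = 87.329 → round half up → 87
Gray = 87


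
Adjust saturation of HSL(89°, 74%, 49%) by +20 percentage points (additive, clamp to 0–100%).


Original S = 74%
Adjustment = +20 percentage points
New S = 74 + (20) = 94
Clamp to [0, 100] → 94
= HSL(89°, 94%, 49%)


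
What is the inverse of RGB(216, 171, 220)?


Invert: (255-R, 255-G, 255-B)
R: 255-216 = 39
G: 255-171 = 84
B: 255-220 = 35
= RGB(39, 84, 35)


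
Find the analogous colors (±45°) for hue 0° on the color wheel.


Base hue: 0°
Left analog: (0 - 45) mod 360 = 315°
Right analog: (0 + 45) mod 360 = 45°
Analogous hues = 315° and 45°


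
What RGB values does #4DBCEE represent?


4D → 77 (R)
BC → 188 (G)
EE → 238 (B)
= RGB(77, 188, 238)


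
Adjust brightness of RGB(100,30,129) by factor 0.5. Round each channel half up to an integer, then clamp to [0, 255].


Multiply each channel by 0.5, round half up, clamp to [0, 255]
R: 100×0.5 = 50
G: 30×0.5 = 15
B: 129×0.5 = 64.5 → round → 65
= RGB(50, 15, 65)


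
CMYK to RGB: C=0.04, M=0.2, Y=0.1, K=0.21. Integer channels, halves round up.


R = 255 × (1-C) × (1-K) = 255 × 0.96 × 0.79 = 193.392 → 193
G = 255 × (1-M) × (1-K) = 255 × 0.80 × 0.79 = 161.16 → 161
B = 255 × (1-Y) × (1-K) = 255 × 0.90 × 0.79 = 181.305 → 181
= RGB(193, 161, 181)


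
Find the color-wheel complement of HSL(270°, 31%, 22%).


Complement = opposite side of color wheel = hue + 180°
H' = (270 + 180) mod 360 = 90°
S and L unchanged.
= HSL(90°, 31%, 22%)


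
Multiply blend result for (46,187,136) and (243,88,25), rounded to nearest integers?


Multiply: C = A×B/255, rounded to nearest integer
R: 46×243/255 = 11178/255 ≈ 43.835 → 44
G: 187×88/255 = 16456/255 ≈ 64.533 → 65
B: 136×25/255 = 3400/255 ≈ 13.333 → 13
= RGB(44, 65, 13)


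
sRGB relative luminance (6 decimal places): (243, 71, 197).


Linearize each channel (sRGB transfer function): c = v/255; c_lin = c/12.92 if c ≤ 0.04045, else ((c+0.055)/1.055)^2.4
  R: 243/255 ≈ 0.952941 > 0.04045 → ((0.952941+0.055)/1.055)^2.4 ≈ 0.896269
  G: 71/255 ≈ 0.278431 > 0.04045 → ((0.278431+0.055)/1.055)^2.4 ≈ 0.063010
  B: 197/255 ≈ 0.772549 > 0.04045 → ((0.772549+0.055)/1.055)^2.4 ≈ 0.558340
R_lin = 0.896269, G_lin = 0.063010, B_lin = 0.558340
L = 0.2126×R + 0.7152×G + 0.0722×B
L = 0.2126×0.896269 + 0.7152×0.063010 + 0.0722×0.558340
L ≈ 0.275924


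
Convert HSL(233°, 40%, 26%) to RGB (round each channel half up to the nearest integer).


H=233°, S=0.40, L=0.26
C = (1-|2L-1|)×S = (1-|-0.48|)×0.40 = 0.208
H' = H/60 = 233/60 ≈ 3.8833; X = C×(1-|H' mod 2 - 1|) ≈ 0.0243
m = L - C/2 = 0.26 - 0.104 = 0.156
Sector ⌊H'⌋ = 3 → (R',G',B') = (0.0, ≈0.0243, 0.208)
RGB = ((R'+m)×255, (G'+m)×255, (B'+m)×255) = (39.78, 45.968, 92.82)
Round half up → RGB(40, 46, 93)


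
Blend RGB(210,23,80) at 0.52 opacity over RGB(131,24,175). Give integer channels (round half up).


C = α×F + (1-α)×B, with 1-α = 0.48
R: 0.52×210 + 0.48×131 = 109.20 + 62.88 = 172.08 → 172
G: 0.52×23 + 0.48×24 = 11.96 + 11.52 = 23.48 → 23
B: 0.52×80 + 0.48×175 = 41.60 + 84.00 = 125.60 → 126
= RGB(172, 23, 126)


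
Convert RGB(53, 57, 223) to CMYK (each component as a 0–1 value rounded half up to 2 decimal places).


R'=53/255≈0.2078, G'=57/255≈0.2235, B'=223/255≈0.8745
K = 1 - max(R',G',B') = 1 - 223/255 = 32/255 = 0.12549… → 0.13
(1-R'-K)/(1-K) simplifies to (max-R)/max with max = 223:
C = (223-53)/223 = 170/223 = 0.76233… → 0.76
M = (223-57)/223 = 166/223 = 0.74439… → 0.74
Y = (223-223)/223 = 0/223 = 0 → 0.00
= CMYK(0.76, 0.74, 0.00, 0.13)


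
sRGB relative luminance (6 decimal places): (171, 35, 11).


Linearize each channel (sRGB transfer function): c = v/255; c_lin = c/12.92 if c ≤ 0.04045, else ((c+0.055)/1.055)^2.4
  R: 171/255 ≈ 0.670588 > 0.04045 → ((0.670588+0.055)/1.055)^2.4 ≈ 0.407240
  G: 35/255 ≈ 0.137255 > 0.04045 → ((0.137255+0.055)/1.055)^2.4 ≈ 0.016807
  B: 11/255 ≈ 0.043137 > 0.04045 → ((0.043137+0.055)/1.055)^2.4 ≈ 0.003347
R_lin = 0.407240, G_lin = 0.016807, B_lin = 0.003347
L = 0.2126×R + 0.7152×G + 0.0722×B
L = 0.2126×0.407240 + 0.7152×0.016807 + 0.0722×0.003347
L ≈ 0.098842


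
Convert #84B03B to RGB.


84 → 132 (R)
B0 → 176 (G)
3B → 59 (B)
= RGB(132, 176, 59)


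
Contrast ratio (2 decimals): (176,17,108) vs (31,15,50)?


Linearize each sRGB channel c=v/255: c/12.92 if c ≤ 0.04045 else ((c+0.055)/1.055)^2.4
L = 0.2126×R_lin + 0.7152×G_lin + 0.0722×B_lin
Color 1 (176,17,108):
  R=176: 176/255≈0.6902 > 0.04045 → ((0.6902+0.055)/1.055)^2.4 ≈ 0.43415
  G=17: 17/255≈0.0667 > 0.04045 → ((0.0667+0.055)/1.055)^2.4 ≈ 0.00561
  B=108: 108/255≈0.4235 > 0.04045 → ((0.4235+0.055)/1.055)^2.4 ≈ 0.14996
  L1 = 0.2126×0.43415 + 0.7152×0.00561 + 0.0722×0.14996 ≈ 0.10714
Color 2 (31,15,50):
  R=31: 31/255≈0.1216 > 0.04045 → ((0.1216+0.055)/1.055)^2.4 ≈ 0.01370
  G=15: 15/255≈0.0588 > 0.04045 → ((0.0588+0.055)/1.055)^2.4 ≈ 0.00478
  B=50: 50/255≈0.1961 > 0.04045 → ((0.1961+0.055)/1.055)^2.4 ≈ 0.03190
  L2 = 0.2126×0.01370 + 0.7152×0.00478 + 0.0722×0.03190 ≈ 0.00863
Lighter = 0.10714, Darker = 0.00863
Ratio = (L_lighter + 0.05) / (L_darker + 0.05)
Ratio = (0.10714 + 0.05) / (0.00863 + 0.05) = 0.15714 / 0.05863 ≈ 2.6800
Ratio ≈ 2.68:1


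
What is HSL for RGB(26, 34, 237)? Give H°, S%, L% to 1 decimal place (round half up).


Normalize: R'=26/255≈0.1020, G'=34/255≈0.1333, B'=237/255≈0.9294
Max=237/255, Min=26/255, Δ=Max-Min=211/255
L = (Max+Min)/2 = (237+26)/510 = 263/510 = 0.51568… → L = 51.6%
L > 0.5 → S = Δ/(2-Max-Min) = 211/(510-237-26) = 211/247 = 0.85425… → S = 85.4%
(the 1/255 factors cancel in S and H, so raw channel differences can be used)
Max is B' → H = 60 × ((R-G)/Δ + 4) = 60 × ((26-34)/211 + 4)
  -8/211 + 4 = -0.0379… + 4 = 3.9620…
  H = 60 × 3.9620… = 237.725…° → H = 237.7°
= HSL(237.7°, 85.4%, 51.6%)


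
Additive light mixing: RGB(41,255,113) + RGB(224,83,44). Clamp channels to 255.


Additive: each channel = min(255, C₁+C₂)
R: 41+224 = 265 → 255
G: 255+83 = 338 → 255
B: 113+44 = 157 → 157
= RGB(255, 255, 157)


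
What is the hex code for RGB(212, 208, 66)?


R = 212 → D4 (hex)
G = 208 → D0 (hex)
B = 66 → 42 (hex)
Hex = #D4D042


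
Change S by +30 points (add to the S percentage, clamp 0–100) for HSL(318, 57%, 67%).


Original S = 57%
Adjustment = +30 percentage points
New S = 57 + (30) = 87
Clamp to [0, 100] → 87
= HSL(318°, 87%, 67%)


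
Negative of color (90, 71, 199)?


Invert: (255-R, 255-G, 255-B)
R: 255-90 = 165
G: 255-71 = 184
B: 255-199 = 56
= RGB(165, 184, 56)


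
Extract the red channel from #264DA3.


Color: #264DA3
R = 26 = 38
G = 4D = 77
B = A3 = 163
Red = 38


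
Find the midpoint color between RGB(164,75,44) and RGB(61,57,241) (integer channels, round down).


Midpoint: each channel = ⌊(C₁+C₂)/2⌋
R: ⌊(164+61)/2⌋ = 112
G: ⌊(75+57)/2⌋ = 66
B: ⌊(44+241)/2⌋ = 142
= RGB(112, 66, 142)


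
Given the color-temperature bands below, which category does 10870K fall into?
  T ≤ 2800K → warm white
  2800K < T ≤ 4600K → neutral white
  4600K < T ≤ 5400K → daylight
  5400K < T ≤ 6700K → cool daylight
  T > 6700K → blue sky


Temperature: 10870K
10870K > 6700K → blue sky
Classification: blue sky


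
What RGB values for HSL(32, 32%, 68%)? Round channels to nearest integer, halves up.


H=32°, S=0.32, L=0.68
C = (1-|2L-1|)×S = (1-|0.36|)×0.32 = 0.2048
H' = H/60 = 32/60 ≈ 0.5333; X = C×(1-|H' mod 2 - 1|) ≈ 0.1092
m = L - C/2 = 0.68 - 0.1024 = 0.5776
Sector ⌊H'⌋ = 0 → (R',G',B') = (0.2048, ≈0.1092, 0.0)
RGB = ((R'+m)×255, (G'+m)×255, (B'+m)×255) = (199.512, 175.1408, 147.288)
Round half up → RGB(200, 175, 147)


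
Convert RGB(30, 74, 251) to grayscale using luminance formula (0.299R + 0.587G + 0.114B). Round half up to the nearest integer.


Gray = 0.299×R + 0.587×G + 0.114×B
Gray = 0.299×30 + 0.587×74 + 0.114×251
Gray = 8.970 + 43.438 + 28.614
Gray = 81.022 → round half up → 81
Gray = 81


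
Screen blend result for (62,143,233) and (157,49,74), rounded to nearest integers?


Screen: C = 255 - (255-A)×(255-B)/255, rounded to nearest integer
R: 255 - (255-62)×(255-157)/255 = 255 - 18914/255 ≈ 255 - 74.173 = 180.827 → 181
G: 255 - (255-143)×(255-49)/255 = 255 - 23072/255 ≈ 255 - 90.478 = 164.522 → 165
B: 255 - (255-233)×(255-74)/255 = 255 - 3982/255 ≈ 255 - 15.616 = 239.384 → 239
= RGB(181, 165, 239)


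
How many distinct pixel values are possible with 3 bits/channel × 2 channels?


Total bits = 3 bits/channel × 2 channels = 6 bits
Distinct pixel values = 2^6
= 64 pixel values


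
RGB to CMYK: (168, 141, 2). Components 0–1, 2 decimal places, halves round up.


R'=168/255≈0.6588, G'=141/255≈0.5529, B'=2/255≈0.0078
K = 1 - max(R',G',B') = 1 - 168/255 = 87/255 = 0.34117… → 0.34
(1-R'-K)/(1-K) simplifies to (max-R)/max with max = 168:
C = (168-168)/168 = 0/168 = 0 → 0.00
M = (168-141)/168 = 27/168 = 0.16071… → 0.16
Y = (168-2)/168 = 166/168 = 0.98809… → 0.99
= CMYK(0.00, 0.16, 0.99, 0.34)


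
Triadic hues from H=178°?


Triadic: equally spaced at 120° intervals
H1 = 178°
H2 = (178 + 120) mod 360 = 298°
H3 = (178 + 240) mod 360 = 58°
Triadic = 178°, 298°, 58°


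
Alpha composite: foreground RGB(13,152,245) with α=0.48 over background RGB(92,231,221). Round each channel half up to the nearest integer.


C = α×F + (1-α)×B, with 1-α = 0.52
R: 0.48×13 + 0.52×92 = 6.24 + 47.84 = 54.08 → 54
G: 0.48×152 + 0.52×231 = 72.96 + 120.12 = 193.08 → 193
B: 0.48×245 + 0.52×221 = 117.60 + 114.92 = 232.52 → 233
= RGB(54, 193, 233)


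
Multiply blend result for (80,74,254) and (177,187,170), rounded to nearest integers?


Multiply: C = A×B/255, rounded to nearest integer
R: 80×177/255 = 14160/255 ≈ 55.529 → 56
G: 74×187/255 = 13838/255 ≈ 54.267 → 54
B: 254×170/255 = 43180/255 ≈ 169.333 → 169
= RGB(56, 54, 169)


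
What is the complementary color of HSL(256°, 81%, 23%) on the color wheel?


Complement = opposite side of color wheel = hue + 180°
H' = (256 + 180) mod 360 = 76°
S and L unchanged.
= HSL(76°, 81%, 23%)


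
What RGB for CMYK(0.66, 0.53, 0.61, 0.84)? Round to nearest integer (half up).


R = 255 × (1-C) × (1-K) = 255 × 0.34 × 0.16 = 13.872 → 14
G = 255 × (1-M) × (1-K) = 255 × 0.47 × 0.16 = 19.176 → 19
B = 255 × (1-Y) × (1-K) = 255 × 0.39 × 0.16 = 15.912 → 16
= RGB(14, 19, 16)


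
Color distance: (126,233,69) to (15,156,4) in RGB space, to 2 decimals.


d = √[(R₁-R₂)² + (G₁-G₂)² + (B₁-B₂)²]
d = √[(126-15)² + (233-156)² + (69-4)²]
d = √[12321 + 5929 + 4225]
d = √22475
d ≈ 149.92


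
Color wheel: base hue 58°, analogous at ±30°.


Base hue: 58°
Left analog: (58 - 30) mod 360 = 28°
Right analog: (58 + 30) mod 360 = 88°
Analogous hues = 28° and 88°


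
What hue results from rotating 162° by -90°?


New hue = (H + rotation) mod 360
New hue = (162 -90) mod 360
= 72 mod 360
= 72°


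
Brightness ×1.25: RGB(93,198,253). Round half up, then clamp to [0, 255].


Multiply each channel by 1.25, round half up, clamp to [0, 255]
R: 93×1.25 = 116.25 → round → 116
G: 198×1.25 = 247.5 → round → 248
B: 253×1.25 = 316.25 → round → 316 → clamp → 255
= RGB(116, 248, 255)


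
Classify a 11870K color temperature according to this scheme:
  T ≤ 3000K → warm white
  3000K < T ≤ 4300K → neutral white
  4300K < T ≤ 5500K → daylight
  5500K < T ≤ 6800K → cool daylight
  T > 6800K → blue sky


Temperature: 11870K
11870K > 6800K → blue sky
Classification: blue sky


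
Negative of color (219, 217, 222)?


Invert: (255-R, 255-G, 255-B)
R: 255-219 = 36
G: 255-217 = 38
B: 255-222 = 33
= RGB(36, 38, 33)


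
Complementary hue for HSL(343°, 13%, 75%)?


Complement = opposite side of color wheel = hue + 180°
H' = (343 + 180) mod 360 = 163°
S and L unchanged.
= HSL(163°, 13%, 75%)


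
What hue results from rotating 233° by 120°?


New hue = (H + rotation) mod 360
New hue = (233 + 120) mod 360
= 353 mod 360
= 353°


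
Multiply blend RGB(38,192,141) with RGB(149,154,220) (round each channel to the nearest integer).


Multiply: C = A×B/255, rounded to nearest integer
R: 38×149/255 = 5662/255 ≈ 22.204 → 22
G: 192×154/255 = 29568/255 ≈ 115.953 → 116
B: 141×220/255 = 31020/255 ≈ 121.647 → 122
= RGB(22, 116, 122)


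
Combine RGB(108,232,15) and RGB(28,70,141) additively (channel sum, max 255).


Additive: each channel = min(255, C₁+C₂)
R: 108+28 = 136 → 136
G: 232+70 = 302 → 255
B: 15+141 = 156 → 156
= RGB(136, 255, 156)


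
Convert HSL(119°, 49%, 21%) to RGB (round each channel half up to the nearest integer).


H=119°, S=0.49, L=0.21
C = (1-|2L-1|)×S = (1-|-0.58|)×0.49 = 0.2058
H' = H/60 = 119/60 ≈ 1.9833; X = C×(1-|H' mod 2 - 1|) = 0.00343
m = L - C/2 = 0.21 - 0.1029 = 0.1071
Sector ⌊H'⌋ = 1 → (R',G',B') = (0.00343, 0.2058, 0.0)
RGB = ((R'+m)×255, (G'+m)×255, (B'+m)×255) = (28.18515, 79.7895, 27.3105)
Round half up → RGB(28, 80, 27)


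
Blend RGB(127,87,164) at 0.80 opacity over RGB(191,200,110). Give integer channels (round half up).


C = α×F + (1-α)×B, with 1-α = 0.20
R: 0.80×127 + 0.20×191 = 101.60 + 38.20 = 139.80 → 140
G: 0.80×87 + 0.20×200 = 69.60 + 40.00 = 109.60 → 110
B: 0.80×164 + 0.20×110 = 131.20 + 22.00 = 153.20 → 153
= RGB(140, 110, 153)


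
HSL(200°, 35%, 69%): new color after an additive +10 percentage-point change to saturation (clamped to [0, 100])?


Original S = 35%
Adjustment = +10 percentage points
New S = 35 + (10) = 45
Clamp to [0, 100] → 45
= HSL(200°, 45%, 69%)


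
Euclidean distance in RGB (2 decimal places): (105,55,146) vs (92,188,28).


d = √[(R₁-R₂)² + (G₁-G₂)² + (B₁-B₂)²]
d = √[(105-92)² + (55-188)² + (146-28)²]
d = √[169 + 17689 + 13924]
d = √31782
d ≈ 178.28


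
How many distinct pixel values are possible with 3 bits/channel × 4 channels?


Total bits = 3 bits/channel × 4 channels = 12 bits
Distinct pixel values = 2^12
= 4,096 pixel values


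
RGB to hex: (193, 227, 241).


R = 193 → C1 (hex)
G = 227 → E3 (hex)
B = 241 → F1 (hex)
Hex = #C1E3F1


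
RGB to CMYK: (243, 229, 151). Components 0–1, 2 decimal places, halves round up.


R'=243/255≈0.9529, G'=229/255≈0.8980, B'=151/255≈0.5922
K = 1 - max(R',G',B') = 1 - 243/255 = 12/255 = 0.04705… → 0.05
(1-R'-K)/(1-K) simplifies to (max-R)/max with max = 243:
C = (243-243)/243 = 0/243 = 0 → 0.00
M = (243-229)/243 = 14/243 = 0.05761… → 0.06
Y = (243-151)/243 = 92/243 = 0.37860… → 0.38
= CMYK(0.00, 0.06, 0.38, 0.05)


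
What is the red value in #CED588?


Color: #CED588
R = CE = 206
G = D5 = 213
B = 88 = 136
Red = 206


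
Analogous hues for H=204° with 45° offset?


Base hue: 204°
Left analog: (204 - 45) mod 360 = 159°
Right analog: (204 + 45) mod 360 = 249°
Analogous hues = 159° and 249°


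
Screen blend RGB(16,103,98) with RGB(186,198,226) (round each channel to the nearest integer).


Screen: C = 255 - (255-A)×(255-B)/255, rounded to nearest integer
R: 255 - (255-16)×(255-186)/255 = 255 - 16491/255 ≈ 255 - 64.671 = 190.329 → 190
G: 255 - (255-103)×(255-198)/255 = 255 - 8664/255 ≈ 255 - 33.976 = 221.024 → 221
B: 255 - (255-98)×(255-226)/255 = 255 - 4553/255 ≈ 255 - 17.855 = 237.145 → 237
= RGB(190, 221, 237)


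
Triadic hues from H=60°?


Triadic: equally spaced at 120° intervals
H1 = 60°
H2 = (60 + 120) mod 360 = 180°
H3 = (60 + 240) mod 360 = 300°
Triadic = 60°, 180°, 300°


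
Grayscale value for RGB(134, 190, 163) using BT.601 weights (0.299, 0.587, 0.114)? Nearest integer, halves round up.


Gray = 0.299×R + 0.587×G + 0.114×B
Gray = 0.299×134 + 0.587×190 + 0.114×163
Gray = 40.066 + 111.530 + 18.582
Gray = 170.178 → round half up → 170
Gray = 170


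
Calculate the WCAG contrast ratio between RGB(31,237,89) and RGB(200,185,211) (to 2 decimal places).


Linearize each sRGB channel c=v/255: c/12.92 if c ≤ 0.04045 else ((c+0.055)/1.055)^2.4
L = 0.2126×R_lin + 0.7152×G_lin + 0.0722×B_lin
Color 1 (31,237,89):
  R=31: 31/255≈0.1216 > 0.04045 → ((0.1216+0.055)/1.055)^2.4 ≈ 0.01370
  G=237: 237/255≈0.9294 > 0.04045 → ((0.9294+0.055)/1.055)^2.4 ≈ 0.84687
  B=89: 89/255≈0.3490 > 0.04045 → ((0.3490+0.055)/1.055)^2.4 ≈ 0.09990
  L1 = 0.2126×0.01370 + 0.7152×0.84687 + 0.0722×0.09990 ≈ 0.61581
Color 2 (200,185,211):
  R=200: 200/255≈0.7843 > 0.04045 → ((0.7843+0.055)/1.055)^2.4 ≈ 0.57758
  G=185: 185/255≈0.7255 > 0.04045 → ((0.7255+0.055)/1.055)^2.4 ≈ 0.48515
  B=211: 211/255≈0.8275 > 0.04045 → ((0.8275+0.055)/1.055)^2.4 ≈ 0.65141
  L2 = 0.2126×0.57758 + 0.7152×0.48515 + 0.0722×0.65141 ≈ 0.51680
Lighter = 0.61581, Darker = 0.51680
Ratio = (L_lighter + 0.05) / (L_darker + 0.05)
Ratio = (0.61581 + 0.05) / (0.51680 + 0.05) = 0.66581 / 0.56680 ≈ 1.1747
Ratio ≈ 1.17:1


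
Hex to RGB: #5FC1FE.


5F → 95 (R)
C1 → 193 (G)
FE → 254 (B)
= RGB(95, 193, 254)


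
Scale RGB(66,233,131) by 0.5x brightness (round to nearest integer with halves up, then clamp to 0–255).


Multiply each channel by 0.5, round half up, clamp to [0, 255]
R: 66×0.5 = 33
G: 233×0.5 = 116.5 → round → 117
B: 131×0.5 = 65.5 → round → 66
= RGB(33, 117, 66)


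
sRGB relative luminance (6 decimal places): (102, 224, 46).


Linearize each channel (sRGB transfer function): c = v/255; c_lin = c/12.92 if c ≤ 0.04045, else ((c+0.055)/1.055)^2.4
  R: 102/255 ≈ 0.400000 > 0.04045 → ((0.400000+0.055)/1.055)^2.4 ≈ 0.132868
  G: 224/255 ≈ 0.878431 > 0.04045 → ((0.878431+0.055)/1.055)^2.4 ≈ 0.745404
  B: 46/255 ≈ 0.180392 > 0.04045 → ((0.180392+0.055)/1.055)^2.4 ≈ 0.027321
R_lin = 0.132868, G_lin = 0.745404, B_lin = 0.027321
L = 0.2126×R + 0.7152×G + 0.0722×B
L = 0.2126×0.132868 + 0.7152×0.745404 + 0.0722×0.027321
L ≈ 0.563333


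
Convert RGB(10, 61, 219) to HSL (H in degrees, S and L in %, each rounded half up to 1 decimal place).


Normalize: R'=10/255≈0.0392, G'=61/255≈0.2392, B'=219/255≈0.8588
Max=219/255, Min=10/255, Δ=Max-Min=209/255
L = (Max+Min)/2 = (219+10)/510 = 229/510 = 0.44901… → L = 44.9%
L ≤ 0.5 → S = Δ/(Max+Min) = 209/(219+10) = 209/229 = 0.91266… → S = 91.3%
(the 1/255 factors cancel in S and H, so raw channel differences can be used)
Max is B' → H = 60 × ((R-G)/Δ + 4) = 60 × ((10-61)/209 + 4)
  -51/209 + 4 = -0.2440… + 4 = 3.7559…
  H = 60 × 3.7559… = 225.358…° → H = 225.4°
= HSL(225.4°, 91.3%, 44.9%)


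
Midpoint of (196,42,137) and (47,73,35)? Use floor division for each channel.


Midpoint: each channel = ⌊(C₁+C₂)/2⌋
R: ⌊(196+47)/2⌋ = 121
G: ⌊(42+73)/2⌋ = 57
B: ⌊(137+35)/2⌋ = 86
= RGB(121, 57, 86)


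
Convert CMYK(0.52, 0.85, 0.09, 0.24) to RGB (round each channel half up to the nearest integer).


R = 255 × (1-C) × (1-K) = 255 × 0.48 × 0.76 = 93.024 → 93
G = 255 × (1-M) × (1-K) = 255 × 0.15 × 0.76 = 29.07 → 29
B = 255 × (1-Y) × (1-K) = 255 × 0.91 × 0.76 = 176.358 → 176
= RGB(93, 29, 176)


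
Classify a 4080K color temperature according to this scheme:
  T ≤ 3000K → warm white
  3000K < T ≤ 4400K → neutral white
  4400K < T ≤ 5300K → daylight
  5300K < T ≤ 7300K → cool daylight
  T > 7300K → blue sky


Temperature: 4080K
3000K < 4080K ≤ 4400K → neutral white
Classification: neutral white


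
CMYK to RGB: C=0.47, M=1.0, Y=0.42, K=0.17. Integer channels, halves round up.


R = 255 × (1-C) × (1-K) = 255 × 0.53 × 0.83 = 112.1745 → 112
G = 255 × (1-M) × (1-K) = 255 × 0.00 × 0.83 = 0
B = 255 × (1-Y) × (1-K) = 255 × 0.58 × 0.83 = 122.757 → 123
= RGB(112, 0, 123)


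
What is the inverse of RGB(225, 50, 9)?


Invert: (255-R, 255-G, 255-B)
R: 255-225 = 30
G: 255-50 = 205
B: 255-9 = 246
= RGB(30, 205, 246)


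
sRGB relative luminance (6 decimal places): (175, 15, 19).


Linearize each channel (sRGB transfer function): c = v/255; c_lin = c/12.92 if c ≤ 0.04045, else ((c+0.055)/1.055)^2.4
  R: 175/255 ≈ 0.686275 > 0.04045 → ((0.686275+0.055)/1.055)^2.4 ≈ 0.428690
  G: 15/255 ≈ 0.058824 > 0.04045 → ((0.058824+0.055)/1.055)^2.4 ≈ 0.004777
  B: 19/255 ≈ 0.074510 > 0.04045 → ((0.074510+0.055)/1.055)^2.4 ≈ 0.006512
R_lin = 0.428690, G_lin = 0.004777, B_lin = 0.006512
L = 0.2126×R + 0.7152×G + 0.0722×B
L = 0.2126×0.428690 + 0.7152×0.004777 + 0.0722×0.006512
L ≈ 0.095026


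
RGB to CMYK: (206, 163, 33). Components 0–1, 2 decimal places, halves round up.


R'=206/255≈0.8078, G'=163/255≈0.6392, B'=33/255≈0.1294
K = 1 - max(R',G',B') = 1 - 206/255 = 49/255 = 0.19215… → 0.19
(1-R'-K)/(1-K) simplifies to (max-R)/max with max = 206:
C = (206-206)/206 = 0/206 = 0 → 0.00
M = (206-163)/206 = 43/206 = 0.20873… → 0.21
Y = (206-33)/206 = 173/206 = 0.83980… → 0.84
= CMYK(0.00, 0.21, 0.84, 0.19)


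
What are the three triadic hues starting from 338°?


Triadic: equally spaced at 120° intervals
H1 = 338°
H2 = (338 + 120) mod 360 = 98°
H3 = (338 + 240) mod 360 = 218°
Triadic = 338°, 98°, 218°


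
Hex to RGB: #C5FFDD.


C5 → 197 (R)
FF → 255 (G)
DD → 221 (B)
= RGB(197, 255, 221)


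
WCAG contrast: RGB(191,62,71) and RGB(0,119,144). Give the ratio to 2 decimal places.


Linearize each sRGB channel c=v/255: c/12.92 if c ≤ 0.04045 else ((c+0.055)/1.055)^2.4
L = 0.2126×R_lin + 0.7152×G_lin + 0.0722×B_lin
Color 1 (191,62,71):
  R=191: 191/255≈0.7490 > 0.04045 → ((0.7490+0.055)/1.055)^2.4 ≈ 0.52100
  G=62: 62/255≈0.2431 > 0.04045 → ((0.2431+0.055)/1.055)^2.4 ≈ 0.04817
  B=71: 71/255≈0.2784 > 0.04045 → ((0.2784+0.055)/1.055)^2.4 ≈ 0.06301
  L1 = 0.2126×0.52100 + 0.7152×0.04817 + 0.0722×0.06301 ≈ 0.14977
Color 2 (0,119,144):
  R=0: 0/255≈0.0000 ≤ 0.04045 → 0.0000/12.92 ≈ 0.00000
  G=119: 119/255≈0.4667 > 0.04045 → ((0.4667+0.055)/1.055)^2.4 ≈ 0.18447
  B=144: 144/255≈0.5647 > 0.04045 → ((0.5647+0.055)/1.055)^2.4 ≈ 0.27889
  L2 = 0.2126×0.00000 + 0.7152×0.18447 + 0.0722×0.27889 ≈ 0.15207
Lighter = 0.15207, Darker = 0.14977
Ratio = (L_lighter + 0.05) / (L_darker + 0.05)
Ratio = (0.15207 + 0.05) / (0.14977 + 0.05) = 0.20207 / 0.19977 ≈ 1.0115
Ratio ≈ 1.01:1


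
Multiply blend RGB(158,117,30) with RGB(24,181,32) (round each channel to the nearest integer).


Multiply: C = A×B/255, rounded to nearest integer
R: 158×24/255 = 3792/255 ≈ 14.871 → 15
G: 117×181/255 = 21177/255 ≈ 83.047 → 83
B: 30×32/255 = 960/255 ≈ 3.765 → 4
= RGB(15, 83, 4)


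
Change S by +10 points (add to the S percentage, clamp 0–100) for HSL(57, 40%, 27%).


Original S = 40%
Adjustment = +10 percentage points
New S = 40 + (10) = 50
Clamp to [0, 100] → 50
= HSL(57°, 50%, 27%)


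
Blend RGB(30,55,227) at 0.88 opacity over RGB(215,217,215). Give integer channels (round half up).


C = α×F + (1-α)×B, with 1-α = 0.12
R: 0.88×30 + 0.12×215 = 26.40 + 25.80 = 52.20 → 52
G: 0.88×55 + 0.12×217 = 48.40 + 26.04 = 74.44 → 74
B: 0.88×227 + 0.12×215 = 199.76 + 25.80 = 225.56 → 226
= RGB(52, 74, 226)


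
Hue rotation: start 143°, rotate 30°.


New hue = (H + rotation) mod 360
New hue = (143 + 30) mod 360
= 173 mod 360
= 173°


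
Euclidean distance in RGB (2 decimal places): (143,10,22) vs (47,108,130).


d = √[(R₁-R₂)² + (G₁-G₂)² + (B₁-B₂)²]
d = √[(143-47)² + (10-108)² + (22-130)²]
d = √[9216 + 9604 + 11664]
d = √30484
d ≈ 174.60


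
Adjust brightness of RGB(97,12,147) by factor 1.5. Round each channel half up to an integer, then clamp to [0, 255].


Multiply each channel by 1.5, round half up, clamp to [0, 255]
R: 97×1.5 = 145.5 → round → 146
G: 12×1.5 = 18
B: 147×1.5 = 220.5 → round → 221
= RGB(146, 18, 221)


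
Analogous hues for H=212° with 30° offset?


Base hue: 212°
Left analog: (212 - 30) mod 360 = 182°
Right analog: (212 + 30) mod 360 = 242°
Analogous hues = 182° and 242°


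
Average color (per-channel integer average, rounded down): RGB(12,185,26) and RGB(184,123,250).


Midpoint: each channel = ⌊(C₁+C₂)/2⌋
R: ⌊(12+184)/2⌋ = 98
G: ⌊(185+123)/2⌋ = 154
B: ⌊(26+250)/2⌋ = 138
= RGB(98, 154, 138)


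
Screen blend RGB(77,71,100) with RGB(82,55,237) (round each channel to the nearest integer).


Screen: C = 255 - (255-A)×(255-B)/255, rounded to nearest integer
R: 255 - (255-77)×(255-82)/255 = 255 - 30794/255 ≈ 255 - 120.761 = 134.239 → 134
G: 255 - (255-71)×(255-55)/255 = 255 - 36800/255 ≈ 255 - 144.314 = 110.686 → 111
B: 255 - (255-100)×(255-237)/255 = 255 - 2790/255 ≈ 255 - 10.941 = 244.059 → 244
= RGB(134, 111, 244)


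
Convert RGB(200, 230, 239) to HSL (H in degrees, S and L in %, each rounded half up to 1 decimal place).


Normalize: R'=200/255≈0.7843, G'=230/255≈0.9020, B'=239/255≈0.9373
Max=239/255, Min=200/255, Δ=Max-Min=39/255
L = (Max+Min)/2 = (239+200)/510 = 439/510 = 0.86078… → L = 86.1%
L > 0.5 → S = Δ/(2-Max-Min) = 39/(510-239-200) = 39/71 = 0.54929… → S = 54.9%
(the 1/255 factors cancel in S and H, so raw channel differences can be used)
Max is B' → H = 60 × ((R-G)/Δ + 4) = 60 × ((200-230)/39 + 4)
  -30/39 + 4 = -0.7692… + 4 = 3.2307…
  H = 60 × 3.2307… = 193.846…° → H = 193.8°
= HSL(193.8°, 54.9%, 86.1%)


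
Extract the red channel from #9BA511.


Color: #9BA511
R = 9B = 155
G = A5 = 165
B = 11 = 17
Red = 155


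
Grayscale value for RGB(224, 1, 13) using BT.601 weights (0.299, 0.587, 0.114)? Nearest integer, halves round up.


Gray = 0.299×R + 0.587×G + 0.114×B
Gray = 0.299×224 + 0.587×1 + 0.114×13
Gray = 66.976 + 0.587 + 1.482
Gray = 69.045 → round half up → 69
Gray = 69


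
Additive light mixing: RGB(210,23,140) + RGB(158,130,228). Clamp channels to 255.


Additive: each channel = min(255, C₁+C₂)
R: 210+158 = 368 → 255
G: 23+130 = 153 → 153
B: 140+228 = 368 → 255
= RGB(255, 153, 255)


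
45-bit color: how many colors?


Colors = 2^bits = 2^45
= 35,184,372,088,832 colors


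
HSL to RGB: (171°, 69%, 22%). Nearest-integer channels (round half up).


H=171°, S=0.69, L=0.22
C = (1-|2L-1|)×S = (1-|-0.56|)×0.69 = 0.3036
H' = H/60 = 171/60 ≈ 2.8500; X = C×(1-|H' mod 2 - 1|) = 0.25806
m = L - C/2 = 0.22 - 0.1518 = 0.0682
Sector ⌊H'⌋ = 2 → (R',G',B') = (0.0, 0.3036, 0.25806)
RGB = ((R'+m)×255, (G'+m)×255, (B'+m)×255) = (17.391, 94.809, 83.1963)
Round half up → RGB(17, 95, 83)


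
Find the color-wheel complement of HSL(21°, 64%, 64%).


Complement = opposite side of color wheel = hue + 180°
H' = (21 + 180) mod 360 = 201°
S and L unchanged.
= HSL(201°, 64%, 64%)


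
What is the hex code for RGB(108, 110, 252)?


R = 108 → 6C (hex)
G = 110 → 6E (hex)
B = 252 → FC (hex)
Hex = #6C6EFC


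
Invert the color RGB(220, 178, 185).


Invert: (255-R, 255-G, 255-B)
R: 255-220 = 35
G: 255-178 = 77
B: 255-185 = 70
= RGB(35, 77, 70)


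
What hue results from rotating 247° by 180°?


New hue = (H + rotation) mod 360
New hue = (247 + 180) mod 360
= 427 mod 360
= 67°


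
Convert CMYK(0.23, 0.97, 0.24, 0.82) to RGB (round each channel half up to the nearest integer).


R = 255 × (1-C) × (1-K) = 255 × 0.77 × 0.18 = 35.343 → 35
G = 255 × (1-M) × (1-K) = 255 × 0.03 × 0.18 = 1.377 → 1
B = 255 × (1-Y) × (1-K) = 255 × 0.76 × 0.18 = 34.884 → 35
= RGB(35, 1, 35)


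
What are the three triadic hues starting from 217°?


Triadic: equally spaced at 120° intervals
H1 = 217°
H2 = (217 + 120) mod 360 = 337°
H3 = (217 + 240) mod 360 = 97°
Triadic = 217°, 337°, 97°


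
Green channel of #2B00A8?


Color: #2B00A8
R = 2B = 43
G = 00 = 0
B = A8 = 168
Green = 0


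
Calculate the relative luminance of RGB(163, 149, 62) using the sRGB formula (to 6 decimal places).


Linearize each channel (sRGB transfer function): c = v/255; c_lin = c/12.92 if c ≤ 0.04045, else ((c+0.055)/1.055)^2.4
  R: 163/255 ≈ 0.639216 > 0.04045 → ((0.639216+0.055)/1.055)^2.4 ≈ 0.366253
  G: 149/255 ≈ 0.584314 > 0.04045 → ((0.584314+0.055)/1.055)^2.4 ≈ 0.300544
  B: 62/255 ≈ 0.243137 > 0.04045 → ((0.243137+0.055)/1.055)^2.4 ≈ 0.048172
R_lin = 0.366253, G_lin = 0.300544, B_lin = 0.048172
L = 0.2126×R + 0.7152×G + 0.0722×B
L = 0.2126×0.366253 + 0.7152×0.300544 + 0.0722×0.048172
L ≈ 0.296292


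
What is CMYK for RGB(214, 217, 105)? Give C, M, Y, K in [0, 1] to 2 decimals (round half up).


R'=214/255≈0.8392, G'=217/255≈0.8510, B'=105/255≈0.4118
K = 1 - max(R',G',B') = 1 - 217/255 = 38/255 = 0.14901… → 0.15
(1-R'-K)/(1-K) simplifies to (max-R)/max with max = 217:
C = (217-214)/217 = 3/217 = 0.01382… → 0.01
M = (217-217)/217 = 0/217 = 0 → 0.00
Y = (217-105)/217 = 112/217 = 0.51612… → 0.52
= CMYK(0.01, 0.00, 0.52, 0.15)


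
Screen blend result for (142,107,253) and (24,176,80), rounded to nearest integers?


Screen: C = 255 - (255-A)×(255-B)/255, rounded to nearest integer
R: 255 - (255-142)×(255-24)/255 = 255 - 26103/255 ≈ 255 - 102.365 = 152.635 → 153
G: 255 - (255-107)×(255-176)/255 = 255 - 11692/255 ≈ 255 - 45.851 = 209.149 → 209
B: 255 - (255-253)×(255-80)/255 = 255 - 350/255 ≈ 255 - 1.373 = 253.627 → 254
= RGB(153, 209, 254)


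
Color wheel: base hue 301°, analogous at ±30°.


Base hue: 301°
Left analog: (301 - 30) mod 360 = 271°
Right analog: (301 + 30) mod 360 = 331°
Analogous hues = 271° and 331°


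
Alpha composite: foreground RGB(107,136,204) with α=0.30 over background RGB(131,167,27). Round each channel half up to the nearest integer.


C = α×F + (1-α)×B, with 1-α = 0.70
R: 0.30×107 + 0.70×131 = 32.10 + 91.70 = 123.80 → 124
G: 0.30×136 + 0.70×167 = 40.80 + 116.90 = 157.70 → 158
B: 0.30×204 + 0.70×27 = 61.20 + 18.90 = 80.10 → 80
= RGB(124, 158, 80)


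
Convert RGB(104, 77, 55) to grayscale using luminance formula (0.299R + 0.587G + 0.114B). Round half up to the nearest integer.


Gray = 0.299×R + 0.587×G + 0.114×B
Gray = 0.299×104 + 0.587×77 + 0.114×55
Gray = 31.096 + 45.199 + 6.270
Gray = 82.565 → round half up → 83
Gray = 83


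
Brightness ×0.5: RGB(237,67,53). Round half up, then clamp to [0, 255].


Multiply each channel by 0.5, round half up, clamp to [0, 255]
R: 237×0.5 = 118.5 → round → 119
G: 67×0.5 = 33.5 → round → 34
B: 53×0.5 = 26.5 → round → 27
= RGB(119, 34, 27)


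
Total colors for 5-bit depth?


Colors = 2^bits = 2^5
= 32 colors


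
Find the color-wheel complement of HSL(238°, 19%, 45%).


Complement = opposite side of color wheel = hue + 180°
H' = (238 + 180) mod 360 = 58°
S and L unchanged.
= HSL(58°, 19%, 45%)


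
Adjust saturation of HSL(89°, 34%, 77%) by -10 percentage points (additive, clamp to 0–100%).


Original S = 34%
Adjustment = -10 percentage points
New S = 34 + (-10) = 24
Clamp to [0, 100] → 24
= HSL(89°, 24%, 77%)


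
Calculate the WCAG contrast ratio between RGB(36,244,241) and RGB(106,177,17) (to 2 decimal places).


Linearize each sRGB channel c=v/255: c/12.92 if c ≤ 0.04045 else ((c+0.055)/1.055)^2.4
L = 0.2126×R_lin + 0.7152×G_lin + 0.0722×B_lin
Color 1 (36,244,241):
  R=36: 36/255≈0.1412 > 0.04045 → ((0.1412+0.055)/1.055)^2.4 ≈ 0.01764
  G=244: 244/255≈0.9569 > 0.04045 → ((0.9569+0.055)/1.055)^2.4 ≈ 0.90466
  B=241: 241/255≈0.9451 > 0.04045 → ((0.9451+0.055)/1.055)^2.4 ≈ 0.87962
  L1 = 0.2126×0.01764 + 0.7152×0.90466 + 0.0722×0.87962 ≈ 0.71427
Color 2 (106,177,17):
  R=106: 106/255≈0.4157 > 0.04045 → ((0.4157+0.055)/1.055)^2.4 ≈ 0.14413
  G=177: 177/255≈0.6941 > 0.04045 → ((0.6941+0.055)/1.055)^2.4 ≈ 0.43966
  B=17: 17/255≈0.0667 > 0.04045 → ((0.0667+0.055)/1.055)^2.4 ≈ 0.00561
  L2 = 0.2126×0.14413 + 0.7152×0.43966 + 0.0722×0.00561 ≈ 0.34549
Lighter = 0.71427, Darker = 0.34549
Ratio = (L_lighter + 0.05) / (L_darker + 0.05)
Ratio = (0.71427 + 0.05) / (0.34549 + 0.05) = 0.76427 / 0.39549 ≈ 1.9325
Ratio ≈ 1.93:1
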